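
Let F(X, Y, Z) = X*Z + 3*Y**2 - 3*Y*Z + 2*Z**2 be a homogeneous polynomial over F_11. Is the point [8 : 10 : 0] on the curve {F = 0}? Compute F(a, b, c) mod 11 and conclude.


F(8,10,0) ≡ 3 (mod 11); P is NOT on the curve.

Evaluate F(8, 10, 0) term-by-term (mod 11).
  X*Z ↦ 1·8·1·0 = 0
  3*Y**2 ↦ 3·1·100·1 = 300
  -3*Y*Z ↦ -3·1·10·0 = 0
  2*Z**2 ↦ 2·1·1·0 = 0
Sum: F(8, 10, 0) = (0) + (300) + (0) + (0) = 300.
Reducing mod 11: 300 ≡ 3 (mod 11).
Since F(a, b, c) ≡ 3 ≠ 0 (mod 11), P does NOT lie on the curve.


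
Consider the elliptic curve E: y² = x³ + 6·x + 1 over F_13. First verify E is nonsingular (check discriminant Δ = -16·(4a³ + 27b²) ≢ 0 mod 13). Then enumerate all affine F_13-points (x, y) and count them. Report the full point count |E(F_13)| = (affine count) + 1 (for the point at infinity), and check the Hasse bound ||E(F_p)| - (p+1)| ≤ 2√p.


Affine points = {(0, 1), (0, 12), (5, 0), (7, 3), (7, 10), (9, 2), (9, 11)}; affine count = 7; |E(F_13)| = 8.

Discriminant check: Δ ∝ 4a³ + 27b² = 4·6³ + 27·1² = 4·216 + 27·1 ≡ 7 (mod 13). Nonzero ⇒ E is nonsingular.
For each x ∈ F_13, compute rhs = x³ + 6·x + 1 mod 13, then count y ∈ F_13 with y² ≡ rhs.
  x = 0: rhs = 1, matching y values: 1, 12 (2 points).
  x = 1: rhs = 8, matching y values: none (0 points).
  x = 2: rhs = 8, matching y values: none (0 points).
  x = 3: rhs = 7, matching y values: none (0 points).
  x = 4: rhs = 11, matching y values: none (0 points).
  x = 5: rhs = 0, matching y values: 0 (1 points).
  x = 6: rhs = 6, matching y values: none (0 points).
  x = 7: rhs = 9, matching y values: 3, 10 (2 points).
  x = 8: rhs = 2, matching y values: none (0 points).
  x = 9: rhs = 4, matching y values: 2, 11 (2 points).
  x = 10: rhs = 8, matching y values: none (0 points).
  x = 11: rhs = 7, matching y values: none (0 points).
  x = 12: rhs = 7, matching y values: none (0 points).
Total affine count: 7.
Full point count |E(F_13)| = 7 + 1 = 8.
Hasse bound: |8 − (13+1)| = |-6| = 6 ≤ 2√13 ≈ 7.2111 ✓.


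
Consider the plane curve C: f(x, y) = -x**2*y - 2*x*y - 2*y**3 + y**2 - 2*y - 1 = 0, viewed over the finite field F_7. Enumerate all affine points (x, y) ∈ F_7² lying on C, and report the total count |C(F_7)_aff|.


Affine F_7-points: {(1, 1), (1, 4), (1, 6), (4, 1), (4, 4), (4, 6), (6, 3), (6, 5)}; count = 8.

For each of the 49 pairs (x, y) ∈ F_7², evaluate f(x, y) mod 7. Record the zeros.
  x = 0: [0↦6, 1↦3, 2↦4, 3↦4, 4↦5, 5↦2, 6↦4]  zeros at y ∈ ∅
  x = 1: [0↦6, 1↦0, 2↦5, 3↦2, 4↦0, 5↦1, 6↦0]  zeros at y ∈ {1, 4, 6}
  x = 2: [0↦6, 1↦2, 2↦2, 3↦1, 4↦1, 5↦4, 6↦5]  zeros at y ∈ ∅
  x = 3: [0↦6, 1↦2, 2↦2, 3↦1, 4↦1, 5↦4, 6↦5]  zeros at y ∈ ∅
  x = 4: [0↦6, 1↦0, 2↦5, 3↦2, 4↦0, 5↦1, 6↦0]  zeros at y ∈ {1, 4, 6}
  x = 5: [0↦6, 1↦3, 2↦4, 3↦4, 4↦5, 5↦2, 6↦4]  zeros at y ∈ ∅
  x = 6: [0↦6, 1↦4, 2↦6, 3↦0, 4↦2, 5↦0, 6↦3]  zeros at y ∈ {3, 5}
Collecting zeros: affine points = {(1, 1), (1, 4), (1, 6), (4, 1), (4, 4), (4, 6), (6, 3), (6, 5)}.
Total count |C(F_7)_aff| = 8.


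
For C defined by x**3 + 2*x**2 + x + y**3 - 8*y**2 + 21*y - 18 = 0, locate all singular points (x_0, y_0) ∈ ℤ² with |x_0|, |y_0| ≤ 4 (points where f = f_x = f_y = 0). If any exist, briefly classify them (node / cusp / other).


Singular points: {(-1, 3)}; classification: node.

Compute partial derivatives:
  f_x = 3*x**2 + 4*x + 1.
  f_y = 3*y**2 - 16*y + 21.
Scan x_0 ∈ {−4, ..., 4}. For each x_0, f_y(x_0, y) is a polynomial in y; find its integer roots y ∈ {−4, ..., 4}, then test f_x and f at those candidates.
  x = -4: f_y(-4, y) = 3*y**2 - 16*y + 21; vanishes at y ∈ {3}. (-4, 3): f_x = 33 ≠ 0.
  x = -3: f_y(-3, y) = 3*y**2 - 16*y + 21; vanishes at y ∈ {3}. (-3, 3): f_x = 16 ≠ 0.
  x = -2: f_y(-2, y) = 3*y**2 - 16*y + 21; vanishes at y ∈ {3}. (-2, 3): f_x = 5 ≠ 0.
  x = -1: f_y(-1, y) = 3*y**2 - 16*y + 21; vanishes at y ∈ {3}. (-1, 3): f_x = 0, f = 0 — SINGULAR.
  x = 0: f_y(0, y) = 3*y**2 - 16*y + 21; vanishes at y ∈ {3}. (0, 3): f_x = 1 ≠ 0.
  x = 1: f_y(1, y) = 3*y**2 - 16*y + 21; vanishes at y ∈ {3}. (1, 3): f_x = 8 ≠ 0.
  x = 2: f_y(2, y) = 3*y**2 - 16*y + 21; vanishes at y ∈ {3}. (2, 3): f_x = 21 ≠ 0.
  x = 3: f_y(3, y) = 3*y**2 - 16*y + 21; vanishes at y ∈ {3}. (3, 3): f_x = 40 ≠ 0.
  x = 4: f_y(4, y) = 3*y**2 - 16*y + 21; vanishes at y ∈ {3}. (4, 3): f_x = 65 ≠ 0.
Only singular point on the grid: (-1, 3).
Classify: substitute x = -1 + u, y = 3 + v and expand: f = u**3 - u**2 + v**3 + v**2.
No constant or linear terms (consistent with a singular point). Quadratic part: -u**2 + v**2. Cubic part: u**3 + v**3.
The quadratic part v**2 - u**2 = (v − u)(v + u) splits into two distinct linear factors, so there are two distinct tangent lines y − 3 = ±(x − -1) — this is a node (ordinary double point).
Classification: node.


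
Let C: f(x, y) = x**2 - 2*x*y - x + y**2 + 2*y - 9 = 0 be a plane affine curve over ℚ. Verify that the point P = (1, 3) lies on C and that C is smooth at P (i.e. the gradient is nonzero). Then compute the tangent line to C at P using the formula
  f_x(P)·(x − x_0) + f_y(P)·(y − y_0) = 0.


Tangent line at P: -5*x + 6*y - 13 = 0.

Step 1: f(1, 3) = 0, so P lies on C.
Step 2: partial derivatives
  f_x(x, y) = 2*x - 2*y - 1, f_y(x, y) = -2*x + 2*y + 2.
  f_x(P) = -5, f_y(P) = 6 (gradient nonzero, so P is smooth).
Step 3: tangent line at P: -5·(x − 1) + 6·(y − 3) = 0.
Expanding: -5*x + 6*y - 13 = 0.


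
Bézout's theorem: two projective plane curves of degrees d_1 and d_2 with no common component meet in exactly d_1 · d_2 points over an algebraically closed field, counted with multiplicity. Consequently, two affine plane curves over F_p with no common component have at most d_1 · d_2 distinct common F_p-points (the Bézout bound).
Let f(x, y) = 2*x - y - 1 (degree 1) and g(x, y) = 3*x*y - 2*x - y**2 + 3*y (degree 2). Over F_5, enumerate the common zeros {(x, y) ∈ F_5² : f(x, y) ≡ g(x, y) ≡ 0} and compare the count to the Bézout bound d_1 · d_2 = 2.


Common zeros: ∅; count = 0; Bézout bound = 2.

deg(f) = 1, deg(g) = 2, so Bézout bound = 2.
Scan x ∈ F_5. For each x, list the y ∈ F_5 with f(x, y) ≡ 0 and those with g(x, y) ≡ 0 (mod 5); the common zeros in that column are the intersection.
  x = 0: f ≡ 0 at y ∈ {4}; g ≡ 0 at y ∈ {0, 3}; common: ∅.
  x = 1: f ≡ 0 at y ∈ {1}; g ≡ 0 at y ∈ ∅; common: ∅.
  x = 2: f ≡ 0 at y ∈ {3}; g ≡ 0 at y ∈ {2}; common: ∅.
  x = 3: f ≡ 0 at y ∈ {0}; g ≡ 0 at y ∈ {1}; common: ∅.
  x = 4: f ≡ 0 at y ∈ {2}; g ≡ 0 at y ∈ ∅; common: ∅.
Collecting: common zeros = ∅, so the count is 0.
Comparison with the Bézout bound: 0 ≤ 2 = deg(f)·deg(g), as expected for curves with no common component (the affine F_5-count falls short of the bound because intersections may lie at infinity, over extension fields, or carry multiplicity).


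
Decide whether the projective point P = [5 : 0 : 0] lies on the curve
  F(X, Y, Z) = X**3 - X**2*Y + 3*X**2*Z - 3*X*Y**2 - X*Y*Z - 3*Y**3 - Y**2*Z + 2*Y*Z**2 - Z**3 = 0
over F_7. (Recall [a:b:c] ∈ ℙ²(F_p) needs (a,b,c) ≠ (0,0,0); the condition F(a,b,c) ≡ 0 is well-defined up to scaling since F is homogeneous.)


F(5,0,0) ≡ 6 (mod 7); P is NOT on the curve.

Evaluate F(5, 0, 0) term-by-term (mod 7).
  X**3 ↦ 1·125·1·1 = 125
  -X**2*Y ↦ -1·25·0·1 = 0
  3*X**2*Z ↦ 3·25·1·0 = 0
  -3*X*Y**2 ↦ -3·5·0·1 = 0
  -X*Y*Z ↦ -1·5·0·0 = 0
  -3*Y**3 ↦ -3·1·0·1 = 0
  -Y**2*Z ↦ -1·1·0·0 = 0
  2*Y*Z**2 ↦ 2·1·0·0 = 0
  -Z**3 ↦ -1·1·1·0 = 0
Sum: F(5, 0, 0) = (125) + (0) + (0) + (0) + (0) + (0) + (0) + (0) + (0) = 125.
Reducing mod 7: 125 ≡ 6 (mod 7).
Since F(a, b, c) ≡ 6 ≠ 0 (mod 7), P does NOT lie on the curve.


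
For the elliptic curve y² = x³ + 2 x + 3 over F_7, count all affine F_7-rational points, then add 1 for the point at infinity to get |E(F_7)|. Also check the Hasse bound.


Affine points = {(2, 1), (2, 6), (3, 1), (3, 6), (6, 0)}; affine count = 5; |E(F_7)| = 6.

Discriminant check: Δ ∝ 4a³ + 27b² = 4·2³ + 27·3² = 4·8 + 27·9 ≡ 2 (mod 7). Nonzero ⇒ E is nonsingular.
For each x ∈ F_7, compute rhs = x³ + 2·x + 3 mod 7, then count y ∈ F_7 with y² ≡ rhs.
  x = 0: rhs = 3, matching y values: none (0 points).
  x = 1: rhs = 6, matching y values: none (0 points).
  x = 2: rhs = 1, matching y values: 1, 6 (2 points).
  x = 3: rhs = 1, matching y values: 1, 6 (2 points).
  x = 4: rhs = 5, matching y values: none (0 points).
  x = 5: rhs = 5, matching y values: none (0 points).
  x = 6: rhs = 0, matching y values: 0 (1 points).
Total affine count: 5.
Full point count |E(F_7)| = 5 + 1 = 6.
Hasse bound: |6 − (7+1)| = |-2| = 2 ≤ 2√7 ≈ 5.2915 ✓.


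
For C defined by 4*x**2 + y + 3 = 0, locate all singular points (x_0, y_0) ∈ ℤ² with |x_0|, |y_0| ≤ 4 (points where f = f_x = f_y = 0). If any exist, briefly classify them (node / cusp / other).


No singular points in the scanned grid; C is smooth there.

Compute partial derivatives:
  f_x = 8*x.
  f_y = 1.
f_y = 1 is a nonzero constant, so f_y never vanishes: no point (x, y) can satisfy f = f_x = f_y = 0. In particular no (x, y) ∈ {−4, ..., 4}² is singular; the curve is smooth.


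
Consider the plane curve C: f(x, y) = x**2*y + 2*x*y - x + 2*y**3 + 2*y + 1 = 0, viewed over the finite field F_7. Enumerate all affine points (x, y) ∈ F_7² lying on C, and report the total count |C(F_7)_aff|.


Affine F_7-points: {(0, 2), (1, 0), (1, 1), (1, 6), (2, 2), (3, 6), (5, 1), (5, 3)}; count = 8.

For each of the 49 pairs (x, y) ∈ F_7², evaluate f(x, y) mod 7. Record the zeros.
  x = 0: [0↦1, 1↦5, 2↦0, 3↦5, 4↦4, 5↦2, 6↦4]  zeros at y ∈ {2}
  x = 1: [0↦0, 1↦0, 2↦5, 3↦6, 4↦1, 5↦2, 6↦0]  zeros at y ∈ {0, 1, 6}
  x = 2: [0↦6, 1↦4, 2↦0, 3↦6, 4↦6, 5↦5, 6↦1]  zeros at y ∈ {2}
  x = 3: [0↦5, 1↦3, 2↦6, 3↦5, 4↦5, 5↦4, 6↦0]  zeros at y ∈ {6}
  x = 4: [0↦4, 1↦4, 2↦2, 3↦3, 4↦5, 5↦6, 6↦4]  zeros at y ∈ ∅
  x = 5: [0↦3, 1↦0, 2↦2, 3↦0, 4↦6, 5↦4, 6↦6]  zeros at y ∈ {1, 3}
  x = 6: [0↦2, 1↦5, 2↦6, 3↦3, 4↦1, 5↦5, 6↦6]  zeros at y ∈ ∅
Collecting zeros: affine points = {(0, 2), (1, 0), (1, 1), (1, 6), (2, 2), (3, 6), (5, 1), (5, 3)}.
Total count |C(F_7)_aff| = 8.


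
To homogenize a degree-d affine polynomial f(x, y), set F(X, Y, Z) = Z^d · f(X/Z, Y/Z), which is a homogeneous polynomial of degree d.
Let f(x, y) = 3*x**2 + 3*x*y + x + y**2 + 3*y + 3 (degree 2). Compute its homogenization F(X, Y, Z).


F(X, Y, Z) = 3*X**2 + 3*X*Y + X*Z + Y**2 + 3*Y*Z + 3*Z**2

deg(f) = 2.
Substitute x = X/Z, y = Y/Z into f, then multiply by Z^2.
  monomial 3·x^2·y^0 ↦ 3·X^2·Y^0·Z^0.
  monomial 3·x^1·y^1 ↦ 3·X^1·Y^1·Z^0.
  monomial 1·x^1·y^0 ↦ 1·X^1·Y^0·Z^1.
  monomial 1·x^0·y^2 ↦ 1·X^0·Y^2·Z^0.
  monomial 3·x^0·y^1 ↦ 3·X^0·Y^1·Z^1.
  monomial 3·x^0·y^0 ↦ 3·X^0·Y^0·Z^2.
Collecting: F(X, Y, Z) = 3*X**2 + 3*X*Y + X*Z + Y**2 + 3*Y*Z + 3*Z**2.


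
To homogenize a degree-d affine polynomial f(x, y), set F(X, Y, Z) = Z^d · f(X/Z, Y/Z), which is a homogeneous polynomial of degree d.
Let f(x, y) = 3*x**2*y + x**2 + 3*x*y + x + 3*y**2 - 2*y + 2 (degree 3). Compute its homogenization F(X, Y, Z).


F(X, Y, Z) = 3*X**2*Y + X**2*Z + 3*X*Y*Z + X*Z**2 + 3*Y**2*Z - 2*Y*Z**2 + 2*Z**3

deg(f) = 3.
Substitute x = X/Z, y = Y/Z into f, then multiply by Z^3.
  monomial 3·x^2·y^1 ↦ 3·X^2·Y^1·Z^0.
  monomial 1·x^2·y^0 ↦ 1·X^2·Y^0·Z^1.
  monomial 3·x^1·y^1 ↦ 3·X^1·Y^1·Z^1.
  monomial 1·x^1·y^0 ↦ 1·X^1·Y^0·Z^2.
  monomial 3·x^0·y^2 ↦ 3·X^0·Y^2·Z^1.
  monomial -2·x^0·y^1 ↦ -2·X^0·Y^1·Z^2.
  monomial 2·x^0·y^0 ↦ 2·X^0·Y^0·Z^3.
Collecting: F(X, Y, Z) = 3*X**2*Y + X**2*Z + 3*X*Y*Z + X*Z**2 + 3*Y**2*Z - 2*Y*Z**2 + 2*Z**3.


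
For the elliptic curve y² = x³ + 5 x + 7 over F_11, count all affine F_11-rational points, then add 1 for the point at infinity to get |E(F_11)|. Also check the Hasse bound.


Affine points = {(2, 5), (2, 6), (3, 4), (3, 7), (4, 5), (4, 6), (5, 5), (5, 6), (6, 0), (7, 0), (8, 3), (8, 8), (9, 0), (10, 1), (10, 10)}; affine count = 15; |E(F_11)| = 16.

Discriminant check: Δ ∝ 4a³ + 27b² = 4·5³ + 27·7² = 4·125 + 27·49 ≡ 8 (mod 11). Nonzero ⇒ E is nonsingular.
For each x ∈ F_11, compute rhs = x³ + 5·x + 7 mod 11, then count y ∈ F_11 with y² ≡ rhs.
  x = 0: rhs = 7, matching y values: none (0 points).
  x = 1: rhs = 2, matching y values: none (0 points).
  x = 2: rhs = 3, matching y values: 5, 6 (2 points).
  x = 3: rhs = 5, matching y values: 4, 7 (2 points).
  x = 4: rhs = 3, matching y values: 5, 6 (2 points).
  x = 5: rhs = 3, matching y values: 5, 6 (2 points).
  x = 6: rhs = 0, matching y values: 0 (1 points).
  x = 7: rhs = 0, matching y values: 0 (1 points).
  x = 8: rhs = 9, matching y values: 3, 8 (2 points).
  x = 9: rhs = 0, matching y values: 0 (1 points).
  x = 10: rhs = 1, matching y values: 1, 10 (2 points).
Total affine count: 15.
Full point count |E(F_11)| = 15 + 1 = 16.
Hasse bound: |16 − (11+1)| = |4| = 4 ≤ 2√11 ≈ 6.6332 ✓.


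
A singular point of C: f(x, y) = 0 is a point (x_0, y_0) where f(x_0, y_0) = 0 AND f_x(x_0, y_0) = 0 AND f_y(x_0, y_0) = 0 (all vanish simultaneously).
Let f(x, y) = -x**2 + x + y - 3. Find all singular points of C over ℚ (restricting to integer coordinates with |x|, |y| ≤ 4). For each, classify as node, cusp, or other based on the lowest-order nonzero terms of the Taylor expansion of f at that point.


No singular points in the scanned grid; C is smooth there.

Compute partial derivatives:
  f_x = 1 - 2*x.
  f_y = 1.
f_y = 1 is a nonzero constant, so f_y never vanishes: no point (x, y) can satisfy f = f_x = f_y = 0. In particular no (x, y) ∈ {−4, ..., 4}² is singular; the curve is smooth.


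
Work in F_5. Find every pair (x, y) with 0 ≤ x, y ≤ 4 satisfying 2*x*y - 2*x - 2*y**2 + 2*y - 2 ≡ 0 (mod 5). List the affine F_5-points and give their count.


Affine F_5-points: {(1, 3), (1, 4), (3, 2), (4, 0)}; count = 4.

For each of the 25 pairs (x, y) ∈ F_5², evaluate f(x, y) mod 5. Record the zeros.
  x = 0: [0↦3, 1↦3, 2↦4, 3↦1, 4↦4]  zeros at y ∈ ∅
  x = 1: [0↦1, 1↦3, 2↦1, 3↦0, 4↦0]  zeros at y ∈ {3, 4}
  x = 2: [0↦4, 1↦3, 2↦3, 3↦4, 4↦1]  zeros at y ∈ ∅
  x = 3: [0↦2, 1↦3, 2↦0, 3↦3, 4↦2]  zeros at y ∈ {2}
  x = 4: [0↦0, 1↦3, 2↦2, 3↦2, 4↦3]  zeros at y ∈ {0}
Collecting zeros: affine points = {(1, 3), (1, 4), (3, 2), (4, 0)}.
Total count |C(F_5)_aff| = 4.


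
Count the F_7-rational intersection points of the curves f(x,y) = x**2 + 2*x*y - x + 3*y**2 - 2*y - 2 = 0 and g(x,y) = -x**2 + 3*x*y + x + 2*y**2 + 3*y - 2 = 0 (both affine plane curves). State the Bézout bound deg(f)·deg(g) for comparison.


Common zeros: {(0, 5)}; count = 1; Bézout bound = 4.

deg(f) = 2, deg(g) = 2, so Bézout bound = 4.
Scan x ∈ F_7. For each x, list the y ∈ F_7 with f(x, y) ≡ 0 and those with g(x, y) ≡ 0 (mod 7); the common zeros in that column are the intersection.
  x = 0: f ≡ 0 at y ∈ {5}; g ≡ 0 at y ∈ {4, 5}; common: {5}.
  x = 1: f ≡ 0 at y ∈ ∅; g ≡ 0 at y ∈ ∅; common: ∅.
  x = 2: f ≡ 0 at y ∈ {0, 4}; g ≡ 0 at y ∈ {1, 5}; common: ∅.
  x = 3: f ≡ 0 at y ∈ ∅; g ≡ 0 at y ∈ ∅; common: ∅.
  x = 4: f ≡ 0 at y ∈ {6}; g ≡ 0 at y ∈ {0, 3}; common: ∅.
  x = 5: f ≡ 0 at y ∈ {4, 5}; g ≡ 0 at y ∈ ∅; common: ∅.
  x = 6: f ≡ 0 at y ∈ {0, 6}; g ≡ 0 at y ∈ {3, 4}; common: ∅.
Collecting: common zeros = {(0, 5)}, so the count is 1.
Comparison with the Bézout bound: 1 ≤ 4 = deg(f)·deg(g), as expected for curves with no common component (the affine F_7-count falls short of the bound because intersections may lie at infinity, over extension fields, or carry multiplicity).


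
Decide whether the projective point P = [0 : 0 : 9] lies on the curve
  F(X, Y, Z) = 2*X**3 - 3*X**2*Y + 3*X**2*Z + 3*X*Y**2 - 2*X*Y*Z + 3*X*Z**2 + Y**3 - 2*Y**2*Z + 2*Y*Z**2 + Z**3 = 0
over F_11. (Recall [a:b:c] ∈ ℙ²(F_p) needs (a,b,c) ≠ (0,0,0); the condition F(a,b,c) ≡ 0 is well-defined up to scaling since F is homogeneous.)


F(0,0,9) ≡ 3 (mod 11); P is NOT on the curve.

Evaluate F(0, 0, 9) term-by-term (mod 11).
  2*X**3 ↦ 2·0·1·1 = 0
  -3*X**2*Y ↦ -3·0·0·1 = 0
  3*X**2*Z ↦ 3·0·1·9 = 0
  3*X*Y**2 ↦ 3·0·0·1 = 0
  -2*X*Y*Z ↦ -2·0·0·9 = 0
  3*X*Z**2 ↦ 3·0·1·81 = 0
  Y**3 ↦ 1·1·0·1 = 0
  -2*Y**2*Z ↦ -2·1·0·9 = 0
  2*Y*Z**2 ↦ 2·1·0·81 = 0
  Z**3 ↦ 1·1·1·729 = 729
Sum: F(0, 0, 9) = (0) + (0) + (0) + (0) + (0) + (0) + (0) + (0) + (0) + (729) = 729.
Reducing mod 11: 729 ≡ 3 (mod 11).
Since F(a, b, c) ≡ 3 ≠ 0 (mod 11), P does NOT lie on the curve.


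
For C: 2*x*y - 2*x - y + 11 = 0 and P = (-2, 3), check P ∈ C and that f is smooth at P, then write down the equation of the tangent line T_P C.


Tangent line at P: 4*x - 5*y + 23 = 0.

Step 1: f(-2, 3) = 0, so P lies on C.
Step 2: partial derivatives
  f_x(x, y) = 2*y - 2, f_y(x, y) = 2*x - 1.
  f_x(P) = 4, f_y(P) = -5 (gradient nonzero, so P is smooth).
Step 3: tangent line at P: 4·(x − -2) + -5·(y − 3) = 0.
Expanding: 4*x - 5*y + 23 = 0.


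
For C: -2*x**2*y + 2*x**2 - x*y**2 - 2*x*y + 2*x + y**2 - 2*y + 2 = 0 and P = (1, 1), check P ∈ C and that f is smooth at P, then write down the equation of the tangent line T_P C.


Tangent line at P: -x - 6*y + 7 = 0.

Step 1: f(1, 1) = 0, so P lies on C.
Step 2: partial derivatives
  f_x(x, y) = -4*x*y + 4*x - y**2 - 2*y + 2, f_y(x, y) = -2*x**2 - 2*x*y - 2*x + 2*y - 2.
  f_x(P) = -1, f_y(P) = -6 (gradient nonzero, so P is smooth).
Step 3: tangent line at P: -1·(x − 1) + -6·(y − 1) = 0.
Expanding: -x - 6*y + 7 = 0.


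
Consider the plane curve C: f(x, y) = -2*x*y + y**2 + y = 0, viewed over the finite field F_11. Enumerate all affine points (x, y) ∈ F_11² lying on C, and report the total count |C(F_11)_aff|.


Affine F_11-points: {(0, 0), (0, 10), (1, 0), (1, 1), (2, 0), (2, 3), (3, 0), (3, 5), (4, 0), (4, 7), (5, 0), (5, 9), (6, 0), (7, 0), (7, 2), (8, 0), (8, 4), (9, 0), (9, 6), (10, 0), (10, 8)}; count = 21.

For each of the 121 pairs (x, y) ∈ F_11², evaluate f(x, y) mod 11. Record the zeros.
  x = 0: [0↦0, 1↦2, 2↦6, 3↦1, 4↦9, 5↦8, 6↦9, 7↦1, 8↦6, 9↦2, 10↦0]  zeros at y ∈ {0, 10}
  x = 1: [0↦0, 1↦0, 2↦2, 3↦6, 4↦1, 5↦9, 6↦8, 7↦9, 8↦1, 9↦6, 10↦2]  zeros at y ∈ {0, 1}
  x = 2: [0↦0, 1↦9, 2↦9, 3↦0, 4↦4, 5↦10, 6↦7, 7↦6, 8↦7, 9↦10, 10↦4]  zeros at y ∈ {0, 3}
  x = 3: [0↦0, 1↦7, 2↦5, 3↦5, 4↦7, 5↦0, 6↦6, 7↦3, 8↦2, 9↦3, 10↦6]  zeros at y ∈ {0, 5}
  x = 4: [0↦0, 1↦5, 2↦1, 3↦10, 4↦10, 5↦1, 6↦5, 7↦0, 8↦8, 9↦7, 10↦8]  zeros at y ∈ {0, 7}
  x = 5: [0↦0, 1↦3, 2↦8, 3↦4, 4↦2, 5↦2, 6↦4, 7↦8, 8↦3, 9↦0, 10↦10]  zeros at y ∈ {0, 9}
  x = 6: [0↦0, 1↦1, 2↦4, 3↦9, 4↦5, 5↦3, 6↦3, 7↦5, 8↦9, 9↦4, 10↦1]  zeros at y ∈ {0}
  x = 7: [0↦0, 1↦10, 2↦0, 3↦3, 4↦8, 5↦4, 6↦2, 7↦2, 8↦4, 9↦8, 10↦3]  zeros at y ∈ {0, 2}
  x = 8: [0↦0, 1↦8, 2↦7, 3↦8, 4↦0, 5↦5, 6↦1, 7↦10, 8↦10, 9↦1, 10↦5]  zeros at y ∈ {0, 4}
  x = 9: [0↦0, 1↦6, 2↦3, 3↦2, 4↦3, 5↦6, 6↦0, 7↦7, 8↦5, 9↦5, 10↦7]  zeros at y ∈ {0, 6}
  x = 10: [0↦0, 1↦4, 2↦10, 3↦7, 4↦6, 5↦7, 6↦10, 7↦4, 8↦0, 9↦9, 10↦9]  zeros at y ∈ {0, 8}
Collecting zeros: affine points = {(0, 0), (0, 10), (1, 0), (1, 1), (2, 0), (2, 3), (3, 0), (3, 5), (4, 0), (4, 7), (5, 0), (5, 9), (6, 0), (7, 0), (7, 2), (8, 0), (8, 4), (9, 0), (9, 6), (10, 0), (10, 8)}.
Total count |C(F_11)_aff| = 21.


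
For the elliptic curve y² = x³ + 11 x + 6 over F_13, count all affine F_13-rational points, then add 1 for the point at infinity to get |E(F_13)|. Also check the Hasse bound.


Affine points = {(2, 6), (2, 7), (3, 1), (3, 12), (4, 6), (4, 7), (5, 2), (5, 11), (7, 6), (7, 7)}; affine count = 10; |E(F_13)| = 11.

Discriminant check: Δ ∝ 4a³ + 27b² = 4·11³ + 27·6² = 4·1331 + 27·36 ≡ 4 (mod 13). Nonzero ⇒ E is nonsingular.
For each x ∈ F_13, compute rhs = x³ + 11·x + 6 mod 13, then count y ∈ F_13 with y² ≡ rhs.
  x = 0: rhs = 6, matching y values: none (0 points).
  x = 1: rhs = 5, matching y values: none (0 points).
  x = 2: rhs = 10, matching y values: 6, 7 (2 points).
  x = 3: rhs = 1, matching y values: 1, 12 (2 points).
  x = 4: rhs = 10, matching y values: 6, 7 (2 points).
  x = 5: rhs = 4, matching y values: 2, 11 (2 points).
  x = 6: rhs = 2, matching y values: none (0 points).
  x = 7: rhs = 10, matching y values: 6, 7 (2 points).
  x = 8: rhs = 8, matching y values: none (0 points).
  x = 9: rhs = 2, matching y values: none (0 points).
  x = 10: rhs = 11, matching y values: none (0 points).
  x = 11: rhs = 2, matching y values: none (0 points).
  x = 12: rhs = 7, matching y values: none (0 points).
Total affine count: 10.
Full point count |E(F_13)| = 10 + 1 = 11.
Hasse bound: |11 − (13+1)| = |-3| = 3 ≤ 2√13 ≈ 7.2111 ✓.


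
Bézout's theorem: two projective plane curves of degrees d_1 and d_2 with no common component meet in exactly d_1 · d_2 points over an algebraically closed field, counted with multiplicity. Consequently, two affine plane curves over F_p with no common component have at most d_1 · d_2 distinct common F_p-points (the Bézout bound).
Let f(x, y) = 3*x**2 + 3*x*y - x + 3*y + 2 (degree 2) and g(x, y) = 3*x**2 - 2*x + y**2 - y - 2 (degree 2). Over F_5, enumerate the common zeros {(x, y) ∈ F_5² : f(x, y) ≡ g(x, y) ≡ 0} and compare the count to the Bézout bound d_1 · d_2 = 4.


Common zeros: ∅; count = 0; Bézout bound = 4.

deg(f) = 2, deg(g) = 2, so Bézout bound = 4.
Scan x ∈ F_5. For each x, list the y ∈ F_5 with f(x, y) ≡ 0 and those with g(x, y) ≡ 0 (mod 5); the common zeros in that column are the intersection.
  x = 0: f ≡ 0 at y ∈ {1}; g ≡ 0 at y ∈ {2, 4}; common: ∅.
  x = 1: f ≡ 0 at y ∈ {1}; g ≡ 0 at y ∈ {3}; common: ∅.
  x = 2: f ≡ 0 at y ∈ {2}; g ≡ 0 at y ∈ ∅; common: ∅.
  x = 3: f ≡ 0 at y ∈ {2}; g ≡ 0 at y ∈ {3}; common: ∅.
  x = 4: f ≡ 0 at y ∈ ∅; g ≡ 0 at y ∈ {2, 4}; common: ∅.
Collecting: common zeros = ∅, so the count is 0.
Comparison with the Bézout bound: 0 ≤ 4 = deg(f)·deg(g), as expected for curves with no common component (the affine F_5-count falls short of the bound because intersections may lie at infinity, over extension fields, or carry multiplicity).


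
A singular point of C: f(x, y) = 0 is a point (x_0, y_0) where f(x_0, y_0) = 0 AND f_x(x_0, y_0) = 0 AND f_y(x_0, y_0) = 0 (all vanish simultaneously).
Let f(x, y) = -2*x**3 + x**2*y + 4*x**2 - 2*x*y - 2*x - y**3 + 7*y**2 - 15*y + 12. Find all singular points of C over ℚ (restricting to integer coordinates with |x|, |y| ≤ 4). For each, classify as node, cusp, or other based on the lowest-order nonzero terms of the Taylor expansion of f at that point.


Singular points: {(1, 2)}; classification: cusp.

Compute partial derivatives:
  f_x = -6*x**2 + 2*x*y + 8*x - 2*y - 2.
  f_y = x**2 - 2*x - 3*y**2 + 14*y - 15.
Scan x_0 ∈ {−4, ..., 4}. For each x_0, f_y(x_0, y) is a polynomial in y; find its integer roots y ∈ {−4, ..., 4}, then test f_x and f at those candidates.
  x = -4: f_y(-4, y) = -3*y**2 + 14*y + 9; no integer root y with |y| ≤ 4.
  x = -3: f_y(-3, y) = -3*y**2 + 14*y; vanishes at y ∈ {0}. (-3, 0): f_x = -80 ≠ 0.
  x = -2: f_y(-2, y) = -3*y**2 + 14*y - 7; no integer root y with |y| ≤ 4.
  x = -1: f_y(-1, y) = -3*y**2 + 14*y - 12; no integer root y with |y| ≤ 4.
  x = 0: f_y(0, y) = -3*y**2 + 14*y - 15; vanishes at y ∈ {3}. (0, 3): f_x = -8 ≠ 0.
  x = 1: f_y(1, y) = -3*y**2 + 14*y - 16; vanishes at y ∈ {2}. (1, 2): f_x = 0, f = 0 — SINGULAR.
  x = 2: f_y(2, y) = -3*y**2 + 14*y - 15; vanishes at y ∈ {3}. (2, 3): f_x = -4 ≠ 0.
  x = 3: f_y(3, y) = -3*y**2 + 14*y - 12; no integer root y with |y| ≤ 4.
  x = 4: f_y(4, y) = -3*y**2 + 14*y - 7; no integer root y with |y| ≤ 4.
Only singular point on the grid: (1, 2).
Classify: substitute x = 1 + u, y = 2 + v and expand: f = -2*u**3 + u**2*v - v**3 + v**2.
No constant or linear terms (consistent with a singular point). Quadratic part: v**2. Cubic part: -2*u**3 + u**2*v - v**3.
The quadratic part v**2 is a perfect square, so there is a single (double) tangent line v = 0, i.e. y = 2. Restricting the cubic part to that line (v = 0) leaves -2*u**3 ≠ 0, so f is not divisible by v and the branch is v² ≈ 2*u**3 to lowest order — this is a cusp.
Classification: cusp.


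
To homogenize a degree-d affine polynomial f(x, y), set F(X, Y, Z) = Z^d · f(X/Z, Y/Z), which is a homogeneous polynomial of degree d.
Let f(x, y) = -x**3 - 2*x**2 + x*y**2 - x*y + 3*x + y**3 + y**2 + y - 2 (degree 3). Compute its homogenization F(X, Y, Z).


F(X, Y, Z) = -X**3 - 2*X**2*Z + X*Y**2 - X*Y*Z + 3*X*Z**2 + Y**3 + Y**2*Z + Y*Z**2 - 2*Z**3

deg(f) = 3.
Substitute x = X/Z, y = Y/Z into f, then multiply by Z^3.
  monomial -1·x^3·y^0 ↦ -1·X^3·Y^0·Z^0.
  monomial -2·x^2·y^0 ↦ -2·X^2·Y^0·Z^1.
  monomial 1·x^1·y^2 ↦ 1·X^1·Y^2·Z^0.
  monomial -1·x^1·y^1 ↦ -1·X^1·Y^1·Z^1.
  monomial 3·x^1·y^0 ↦ 3·X^1·Y^0·Z^2.
  monomial 1·x^0·y^3 ↦ 1·X^0·Y^3·Z^0.
  monomial 1·x^0·y^2 ↦ 1·X^0·Y^2·Z^1.
  monomial 1·x^0·y^1 ↦ 1·X^0·Y^1·Z^2.
  monomial -2·x^0·y^0 ↦ -2·X^0·Y^0·Z^3.
Collecting: F(X, Y, Z) = -X**3 - 2*X**2*Z + X*Y**2 - X*Y*Z + 3*X*Z**2 + Y**3 + Y**2*Z + Y*Z**2 - 2*Z**3.


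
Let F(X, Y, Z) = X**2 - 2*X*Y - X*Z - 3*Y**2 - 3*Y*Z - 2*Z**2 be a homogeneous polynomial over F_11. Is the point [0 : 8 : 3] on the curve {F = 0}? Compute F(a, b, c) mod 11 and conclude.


F(0,8,3) ≡ 4 (mod 11); P is NOT on the curve.

Evaluate F(0, 8, 3) term-by-term (mod 11).
  X**2 ↦ 1·0·1·1 = 0
  -2*X*Y ↦ -2·0·8·1 = 0
  -X*Z ↦ -1·0·1·3 = 0
  -3*Y**2 ↦ -3·1·64·1 = -192
  -3*Y*Z ↦ -3·1·8·3 = -72
  -2*Z**2 ↦ -2·1·1·9 = -18
Sum: F(0, 8, 3) = (0) + (0) + (0) + (-192) + (-72) + (-18) = -282.
Reducing mod 11: -282 ≡ 4 (mod 11).
Since F(a, b, c) ≡ 4 ≠ 0 (mod 11), P does NOT lie on the curve.


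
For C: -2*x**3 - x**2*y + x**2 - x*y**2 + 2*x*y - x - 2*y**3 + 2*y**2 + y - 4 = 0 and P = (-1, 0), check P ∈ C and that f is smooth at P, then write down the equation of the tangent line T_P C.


Tangent line at P: -9*x - 2*y - 9 = 0.

Step 1: f(-1, 0) = 0, so P lies on C.
Step 2: partial derivatives
  f_x(x, y) = -6*x**2 - 2*x*y + 2*x - y**2 + 2*y - 1, f_y(x, y) = -x**2 - 2*x*y + 2*x - 6*y**2 + 4*y + 1.
  f_x(P) = -9, f_y(P) = -2 (gradient nonzero, so P is smooth).
Step 3: tangent line at P: -9·(x − -1) + -2·(y − 0) = 0.
Expanding: -9*x - 2*y - 9 = 0.


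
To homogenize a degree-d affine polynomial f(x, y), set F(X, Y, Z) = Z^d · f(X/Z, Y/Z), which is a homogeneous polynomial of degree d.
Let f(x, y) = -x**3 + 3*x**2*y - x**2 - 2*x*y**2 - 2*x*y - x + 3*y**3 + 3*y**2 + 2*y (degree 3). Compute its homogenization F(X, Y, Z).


F(X, Y, Z) = -X**3 + 3*X**2*Y - X**2*Z - 2*X*Y**2 - 2*X*Y*Z - X*Z**2 + 3*Y**3 + 3*Y**2*Z + 2*Y*Z**2

deg(f) = 3.
Substitute x = X/Z, y = Y/Z into f, then multiply by Z^3.
  monomial -1·x^3·y^0 ↦ -1·X^3·Y^0·Z^0.
  monomial 3·x^2·y^1 ↦ 3·X^2·Y^1·Z^0.
  monomial -1·x^2·y^0 ↦ -1·X^2·Y^0·Z^1.
  monomial -2·x^1·y^2 ↦ -2·X^1·Y^2·Z^0.
  monomial -2·x^1·y^1 ↦ -2·X^1·Y^1·Z^1.
  monomial -1·x^1·y^0 ↦ -1·X^1·Y^0·Z^2.
  monomial 3·x^0·y^3 ↦ 3·X^0·Y^3·Z^0.
  monomial 3·x^0·y^2 ↦ 3·X^0·Y^2·Z^1.
  monomial 2·x^0·y^1 ↦ 2·X^0·Y^1·Z^2.
Collecting: F(X, Y, Z) = -X**3 + 3*X**2*Y - X**2*Z - 2*X*Y**2 - 2*X*Y*Z - X*Z**2 + 3*Y**3 + 3*Y**2*Z + 2*Y*Z**2.


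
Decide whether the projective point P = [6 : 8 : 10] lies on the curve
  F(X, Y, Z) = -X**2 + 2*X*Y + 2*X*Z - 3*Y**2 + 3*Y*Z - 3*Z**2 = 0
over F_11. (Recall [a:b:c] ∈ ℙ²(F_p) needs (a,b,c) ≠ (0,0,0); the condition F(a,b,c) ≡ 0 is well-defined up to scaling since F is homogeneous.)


F(6,8,10) ≡ 5 (mod 11); P is NOT on the curve.

Evaluate F(6, 8, 10) term-by-term (mod 11).
  -X**2 ↦ -1·36·1·1 = -36
  2*X*Y ↦ 2·6·8·1 = 96
  2*X*Z ↦ 2·6·1·10 = 120
  -3*Y**2 ↦ -3·1·64·1 = -192
  3*Y*Z ↦ 3·1·8·10 = 240
  -3*Z**2 ↦ -3·1·1·100 = -300
Sum: F(6, 8, 10) = (-36) + (96) + (120) + (-192) + (240) + (-300) = -72.
Reducing mod 11: -72 ≡ 5 (mod 11).
Since F(a, b, c) ≡ 5 ≠ 0 (mod 11), P does NOT lie on the curve.


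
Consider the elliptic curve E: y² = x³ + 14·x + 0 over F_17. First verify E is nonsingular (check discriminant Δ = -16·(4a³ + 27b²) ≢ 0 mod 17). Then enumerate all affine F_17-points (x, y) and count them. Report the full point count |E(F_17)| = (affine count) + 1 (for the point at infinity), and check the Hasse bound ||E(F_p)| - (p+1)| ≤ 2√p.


Affine points = {(0, 0), (1, 7), (1, 10), (2, 6), (2, 11), (3, 1), (3, 16), (4, 1), (4, 16), (5, 5), (5, 12), (7, 4), (7, 13), (10, 1), (10, 16), (12, 3), (12, 14), (13, 4), (13, 13), (14, 4), (14, 13), (15, 7), (15, 10), (16, 6), (16, 11)}; affine count = 25; |E(F_17)| = 26.

Discriminant check: Δ ∝ 4a³ + 27b² = 4·14³ + 27·0² = 4·2744 + 27·0 ≡ 11 (mod 17). Nonzero ⇒ E is nonsingular.
For each x ∈ F_17, compute rhs = x³ + 14·x + 0 mod 17, then count y ∈ F_17 with y² ≡ rhs.
  x = 0: rhs = 0, matching y values: 0 (1 points).
  x = 1: rhs = 15, matching y values: 7, 10 (2 points).
  x = 2: rhs = 2, matching y values: 6, 11 (2 points).
  x = 3: rhs = 1, matching y values: 1, 16 (2 points).
  x = 4: rhs = 1, matching y values: 1, 16 (2 points).
  x = 5: rhs = 8, matching y values: 5, 12 (2 points).
  x = 6: rhs = 11, matching y values: none (0 points).
  x = 7: rhs = 16, matching y values: 4, 13 (2 points).
  x = 8: rhs = 12, matching y values: none (0 points).
  x = 9: rhs = 5, matching y values: none (0 points).
  x = 10: rhs = 1, matching y values: 1, 16 (2 points).
  x = 11: rhs = 6, matching y values: none (0 points).
  x = 12: rhs = 9, matching y values: 3, 14 (2 points).
  x = 13: rhs = 16, matching y values: 4, 13 (2 points).
  x = 14: rhs = 16, matching y values: 4, 13 (2 points).
  x = 15: rhs = 15, matching y values: 7, 10 (2 points).
  x = 16: rhs = 2, matching y values: 6, 11 (2 points).
Total affine count: 25.
Full point count |E(F_17)| = 25 + 1 = 26.
Hasse bound: |26 − (17+1)| = |8| = 8 ≤ 2√17 ≈ 8.2462 ✓.


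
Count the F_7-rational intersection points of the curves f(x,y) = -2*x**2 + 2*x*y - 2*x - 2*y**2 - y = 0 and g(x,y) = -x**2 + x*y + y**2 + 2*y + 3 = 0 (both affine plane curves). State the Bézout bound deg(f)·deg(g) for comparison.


Common zeros: {(1, 5), (1, 6), (3, 1)}; count = 3; Bézout bound = 4.

deg(f) = 2, deg(g) = 2, so Bézout bound = 4.
Scan x ∈ F_7. For each x, list the y ∈ F_7 with f(x, y) ≡ 0 and those with g(x, y) ≡ 0 (mod 7); the common zeros in that column are the intersection.
  x = 0: f ≡ 0 at y ∈ {0, 3}; g ≡ 0 at y ∈ ∅; common: ∅.
  x = 1: f ≡ 0 at y ∈ {5, 6}; g ≡ 0 at y ∈ {5, 6}; common: {5, 6}.
  x = 2: f ≡ 0 at y ∈ {2, 3}; g ≡ 0 at y ∈ ∅; common: ∅.
  x = 3: f ≡ 0 at y ∈ {1, 5}; g ≡ 0 at y ∈ {1}; common: {1}.
  x = 4: f ≡ 0 at y ∈ {1, 6}; g ≡ 0 at y ∈ {3, 5}; common: ∅.
  x = 5: f ≡ 0 at y ∈ {4}; g ≡ 0 at y ∈ {1, 6}; common: ∅.
  x = 6: f ≡ 0 at y ∈ {0, 2}; g ≡ 0 at y ∈ {3}; common: ∅.
Collecting: common zeros = {(1, 5), (1, 6), (3, 1)}, so the count is 3.
Comparison with the Bézout bound: 3 ≤ 4 = deg(f)·deg(g), as expected for curves with no common component (the affine F_7-count falls short of the bound because intersections may lie at infinity, over extension fields, or carry multiplicity).


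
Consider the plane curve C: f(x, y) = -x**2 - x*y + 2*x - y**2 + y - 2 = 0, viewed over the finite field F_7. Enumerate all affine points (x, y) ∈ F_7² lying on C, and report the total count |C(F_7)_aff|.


Affine F_7-points: {(0, 4), (2, 3), (4, 1), (4, 3), (5, 4), (5, 6)}; count = 6.

For each of the 49 pairs (x, y) ∈ F_7², evaluate f(x, y) mod 7. Record the zeros.
  x = 0: [0↦5, 1↦5, 2↦3, 3↦6, 4↦0, 5↦6, 6↦3]  zeros at y ∈ {4}
  x = 1: [0↦6, 1↦5, 2↦2, 3↦4, 4↦4, 5↦2, 6↦5]  zeros at y ∈ ∅
  x = 2: [0↦5, 1↦3, 2↦6, 3↦0, 4↦6, 5↦3, 6↦5]  zeros at y ∈ {3}
  x = 3: [0↦2, 1↦6, 2↦1, 3↦1, 4↦6, 5↦2, 6↦3]  zeros at y ∈ ∅
  x = 4: [0↦4, 1↦0, 2↦1, 3↦0, 4↦4, 5↦6, 6↦6]  zeros at y ∈ {1, 3}
  x = 5: [0↦4, 1↦6, 2↦6, 3↦4, 4↦0, 5↦1, 6↦0]  zeros at y ∈ {4, 6}
  x = 6: [0↦2, 1↦3, 2↦2, 3↦6, 4↦1, 5↦1, 6↦6]  zeros at y ∈ ∅
Collecting zeros: affine points = {(0, 4), (2, 3), (4, 1), (4, 3), (5, 4), (5, 6)}.
Total count |C(F_7)_aff| = 6.


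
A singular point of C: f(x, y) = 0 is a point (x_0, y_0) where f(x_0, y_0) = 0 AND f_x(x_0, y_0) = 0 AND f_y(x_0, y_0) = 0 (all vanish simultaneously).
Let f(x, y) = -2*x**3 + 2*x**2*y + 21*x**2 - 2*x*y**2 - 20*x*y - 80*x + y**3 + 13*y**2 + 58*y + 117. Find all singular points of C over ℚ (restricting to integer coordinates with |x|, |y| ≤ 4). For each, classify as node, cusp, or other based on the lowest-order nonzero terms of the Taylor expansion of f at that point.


Singular points: {(3, -2)}; classification: node.

Compute partial derivatives:
  f_x = -6*x**2 + 4*x*y + 42*x - 2*y**2 - 20*y - 80.
  f_y = 2*x**2 - 4*x*y - 20*x + 3*y**2 + 26*y + 58.
Scan x_0 ∈ {−4, ..., 4}. For each x_0, f_y(x_0, y) is a polynomial in y; find its integer roots y ∈ {−4, ..., 4}, then test f_x and f at those candidates.
  x = -4: f_y(-4, y) = 3*y**2 + 42*y + 170; no integer root y with |y| ≤ 4.
  x = -3: f_y(-3, y) = 3*y**2 + 38*y + 136; no integer root y with |y| ≤ 4.
  x = -2: f_y(-2, y) = 3*y**2 + 34*y + 106; no integer root y with |y| ≤ 4.
  x = -1: f_y(-1, y) = 3*y**2 + 30*y + 80; no integer root y with |y| ≤ 4.
  x = 0: f_y(0, y) = 3*y**2 + 26*y + 58; no integer root y with |y| ≤ 4.
  x = 1: f_y(1, y) = 3*y**2 + 22*y + 40; vanishes at y ∈ {-4}. (1, -4): f_x = -12 ≠ 0.
  x = 2: f_y(2, y) = 3*y**2 + 18*y + 26; no integer root y with |y| ≤ 4.
  x = 3: f_y(3, y) = 3*y**2 + 14*y + 16; vanishes at y ∈ {-2}. (3, -2): f_x = 0, f = 0 — SINGULAR.
  x = 4: f_y(4, y) = 3*y**2 + 10*y + 10; no integer root y with |y| ≤ 4.
Only singular point on the grid: (3, -2).
Classify: substitute x = 3 + u, y = -2 + v and expand: f = -2*u**3 + 2*u**2*v - u**2 - 2*u*v**2 + v**3 + v**2.
No constant or linear terms (consistent with a singular point). Quadratic part: -u**2 + v**2. Cubic part: -2*u**3 + 2*u**2*v - 2*u*v**2 + v**3.
The quadratic part v**2 - u**2 = (v − u)(v + u) splits into two distinct linear factors, so there are two distinct tangent lines y − -2 = ±(x − 3) — this is a node (ordinary double point).
Classification: node.


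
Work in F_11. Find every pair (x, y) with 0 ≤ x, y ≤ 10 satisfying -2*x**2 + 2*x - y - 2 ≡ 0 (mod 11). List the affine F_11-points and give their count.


Affine F_11-points: {(0, 9), (1, 9), (2, 5), (3, 8), (4, 7), (5, 2), (6, 4), (7, 2), (8, 7), (9, 8), (10, 5)}; count = 11.

For each of the 121 pairs (x, y) ∈ F_11², evaluate f(x, y) mod 11. Record the zeros.
  x = 0: [0↦9, 1↦8, 2↦7, 3↦6, 4↦5, 5↦4, 6↦3, 7↦2, 8↦1, 9↦0, 10↦10]  zeros at y ∈ {9}
  x = 1: [0↦9, 1↦8, 2↦7, 3↦6, 4↦5, 5↦4, 6↦3, 7↦2, 8↦1, 9↦0, 10↦10]  zeros at y ∈ {9}
  x = 2: [0↦5, 1↦4, 2↦3, 3↦2, 4↦1, 5↦0, 6↦10, 7↦9, 8↦8, 9↦7, 10↦6]  zeros at y ∈ {5}
  x = 3: [0↦8, 1↦7, 2↦6, 3↦5, 4↦4, 5↦3, 6↦2, 7↦1, 8↦0, 9↦10, 10↦9]  zeros at y ∈ {8}
  x = 4: [0↦7, 1↦6, 2↦5, 3↦4, 4↦3, 5↦2, 6↦1, 7↦0, 8↦10, 9↦9, 10↦8]  zeros at y ∈ {7}
  x = 5: [0↦2, 1↦1, 2↦0, 3↦10, 4↦9, 5↦8, 6↦7, 7↦6, 8↦5, 9↦4, 10↦3]  zeros at y ∈ {2}
  x = 6: [0↦4, 1↦3, 2↦2, 3↦1, 4↦0, 5↦10, 6↦9, 7↦8, 8↦7, 9↦6, 10↦5]  zeros at y ∈ {4}
  x = 7: [0↦2, 1↦1, 2↦0, 3↦10, 4↦9, 5↦8, 6↦7, 7↦6, 8↦5, 9↦4, 10↦3]  zeros at y ∈ {2}
  x = 8: [0↦7, 1↦6, 2↦5, 3↦4, 4↦3, 5↦2, 6↦1, 7↦0, 8↦10, 9↦9, 10↦8]  zeros at y ∈ {7}
  x = 9: [0↦8, 1↦7, 2↦6, 3↦5, 4↦4, 5↦3, 6↦2, 7↦1, 8↦0, 9↦10, 10↦9]  zeros at y ∈ {8}
  x = 10: [0↦5, 1↦4, 2↦3, 3↦2, 4↦1, 5↦0, 6↦10, 7↦9, 8↦8, 9↦7, 10↦6]  zeros at y ∈ {5}
Collecting zeros: affine points = {(0, 9), (1, 9), (2, 5), (3, 8), (4, 7), (5, 2), (6, 4), (7, 2), (8, 7), (9, 8), (10, 5)}.
Total count |C(F_11)_aff| = 11.


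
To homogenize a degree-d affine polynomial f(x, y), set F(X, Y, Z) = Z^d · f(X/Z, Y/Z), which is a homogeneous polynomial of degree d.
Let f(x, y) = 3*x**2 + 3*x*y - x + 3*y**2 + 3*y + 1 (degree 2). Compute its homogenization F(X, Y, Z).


F(X, Y, Z) = 3*X**2 + 3*X*Y - X*Z + 3*Y**2 + 3*Y*Z + Z**2

deg(f) = 2.
Substitute x = X/Z, y = Y/Z into f, then multiply by Z^2.
  monomial 3·x^2·y^0 ↦ 3·X^2·Y^0·Z^0.
  monomial 3·x^1·y^1 ↦ 3·X^1·Y^1·Z^0.
  monomial -1·x^1·y^0 ↦ -1·X^1·Y^0·Z^1.
  monomial 3·x^0·y^2 ↦ 3·X^0·Y^2·Z^0.
  monomial 3·x^0·y^1 ↦ 3·X^0·Y^1·Z^1.
  monomial 1·x^0·y^0 ↦ 1·X^0·Y^0·Z^2.
Collecting: F(X, Y, Z) = 3*X**2 + 3*X*Y - X*Z + 3*Y**2 + 3*Y*Z + Z**2.


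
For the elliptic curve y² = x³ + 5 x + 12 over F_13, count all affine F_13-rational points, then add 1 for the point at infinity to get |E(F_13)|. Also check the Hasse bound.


Affine points = {(0, 5), (0, 8), (2, 2), (2, 11), (7, 0), (10, 3), (10, 10)}; affine count = 7; |E(F_13)| = 8.

Discriminant check: Δ ∝ 4a³ + 27b² = 4·5³ + 27·12² = 4·125 + 27·144 ≡ 7 (mod 13). Nonzero ⇒ E is nonsingular.
For each x ∈ F_13, compute rhs = x³ + 5·x + 12 mod 13, then count y ∈ F_13 with y² ≡ rhs.
  x = 0: rhs = 12, matching y values: 5, 8 (2 points).
  x = 1: rhs = 5, matching y values: none (0 points).
  x = 2: rhs = 4, matching y values: 2, 11 (2 points).
  x = 3: rhs = 2, matching y values: none (0 points).
  x = 4: rhs = 5, matching y values: none (0 points).
  x = 5: rhs = 6, matching y values: none (0 points).
  x = 6: rhs = 11, matching y values: none (0 points).
  x = 7: rhs = 0, matching y values: 0 (1 points).
  x = 8: rhs = 5, matching y values: none (0 points).
  x = 9: rhs = 6, matching y values: none (0 points).
  x = 10: rhs = 9, matching y values: 3, 10 (2 points).
  x = 11: rhs = 7, matching y values: none (0 points).
  x = 12: rhs = 6, matching y values: none (0 points).
Total affine count: 7.
Full point count |E(F_13)| = 7 + 1 = 8.
Hasse bound: |8 − (13+1)| = |-6| = 6 ≤ 2√13 ≈ 7.2111 ✓.


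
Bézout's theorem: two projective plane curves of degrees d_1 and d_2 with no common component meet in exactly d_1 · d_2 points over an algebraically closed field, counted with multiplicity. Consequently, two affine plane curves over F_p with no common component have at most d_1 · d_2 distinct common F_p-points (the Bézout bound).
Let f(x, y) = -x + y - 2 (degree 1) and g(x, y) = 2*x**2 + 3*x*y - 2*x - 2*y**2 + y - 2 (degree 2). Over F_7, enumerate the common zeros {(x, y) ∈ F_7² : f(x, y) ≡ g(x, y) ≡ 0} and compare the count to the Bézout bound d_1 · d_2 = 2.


Common zeros: {(4, 6)}; count = 1; Bézout bound = 2.

deg(f) = 1, deg(g) = 2, so Bézout bound = 2.
Scan x ∈ F_7. For each x, list the y ∈ F_7 with f(x, y) ≡ 0 and those with g(x, y) ≡ 0 (mod 7); the common zeros in that column are the intersection.
  x = 0: f ≡ 0 at y ∈ {2}; g ≡ 0 at y ∈ ∅; common: ∅.
  x = 1: f ≡ 0 at y ∈ {3}; g ≡ 0 at y ∈ {1}; common: ∅.
  x = 2: f ≡ 0 at y ∈ {4}; g ≡ 0 at y ∈ {1, 6}; common: ∅.
  x = 3: f ≡ 0 at y ∈ {5}; g ≡ 0 at y ∈ ∅; common: ∅.
  x = 4: f ≡ 0 at y ∈ {6}; g ≡ 0 at y ∈ {4, 6}; common: {6}.
  x = 5: f ≡ 0 at y ∈ {0}; g ≡ 0 at y ∈ {4}; common: ∅.
  x = 6: f ≡ 0 at y ∈ {1}; g ≡ 0 at y ∈ ∅; common: ∅.
Collecting: common zeros = {(4, 6)}, so the count is 1.
Comparison with the Bézout bound: 1 ≤ 2 = deg(f)·deg(g), as expected for curves with no common component (the affine F_7-count falls short of the bound because intersections may lie at infinity, over extension fields, or carry multiplicity).
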